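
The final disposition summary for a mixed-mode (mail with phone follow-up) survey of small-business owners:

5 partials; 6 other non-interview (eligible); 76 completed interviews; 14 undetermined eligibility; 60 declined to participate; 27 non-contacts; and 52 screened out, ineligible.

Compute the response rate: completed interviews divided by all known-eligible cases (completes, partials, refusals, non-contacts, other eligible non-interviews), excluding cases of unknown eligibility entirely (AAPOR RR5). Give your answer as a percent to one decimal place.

43.7%

Numerator = 76
Denominator = 76 + 5 + 60 + 27 + 6 = 174
RR5 = 76 / 174 = 0.4368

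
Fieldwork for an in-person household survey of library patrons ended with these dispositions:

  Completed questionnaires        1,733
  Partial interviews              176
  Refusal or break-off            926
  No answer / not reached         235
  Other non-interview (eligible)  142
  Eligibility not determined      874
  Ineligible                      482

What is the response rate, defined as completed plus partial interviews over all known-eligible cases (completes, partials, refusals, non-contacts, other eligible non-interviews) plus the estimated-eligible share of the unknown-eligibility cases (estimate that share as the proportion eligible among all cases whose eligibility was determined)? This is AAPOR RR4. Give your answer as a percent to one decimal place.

48.1%

Numerator = 1733 + 176 = 1909
Determined eligible = 1733 + 176 + 926 + 235 + 142 = 3212
e = 3212 / (3212 + 482) = 3212 / 3694 = 0.8695
e × U = 0.8695 × 874 = 759.94
Denominator = 3212 + 759.94 = 3971.94
RR4 = 1909 / 3971.94 = 0.4806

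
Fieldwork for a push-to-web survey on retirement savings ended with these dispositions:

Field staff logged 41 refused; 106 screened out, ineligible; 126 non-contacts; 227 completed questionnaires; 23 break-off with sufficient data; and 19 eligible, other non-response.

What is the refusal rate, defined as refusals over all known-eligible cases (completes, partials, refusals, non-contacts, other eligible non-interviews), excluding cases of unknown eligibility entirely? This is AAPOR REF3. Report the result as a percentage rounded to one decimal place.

Top = 41
Denom = 227 + 23 + 41 + 126 + 19 = 436
REF3 = 41 / 436 = 0.0940

9.4%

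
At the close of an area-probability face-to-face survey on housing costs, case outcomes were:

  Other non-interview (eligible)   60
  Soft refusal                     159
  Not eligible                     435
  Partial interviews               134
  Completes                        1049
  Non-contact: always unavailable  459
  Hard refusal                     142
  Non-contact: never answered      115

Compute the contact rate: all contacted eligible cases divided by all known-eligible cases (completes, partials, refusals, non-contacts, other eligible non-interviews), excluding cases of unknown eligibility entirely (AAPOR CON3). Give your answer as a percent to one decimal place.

Refused = 142 + 159 = 301
No contact after all attempts = 115 + 459 = 574
Top: 1049 + 134 + 301 + 60 = 1544
Denom: 1049 + 134 + 301 + 574 + 60 = 2118
CON3 = 1544 / 2118 = 0.7290

72.9%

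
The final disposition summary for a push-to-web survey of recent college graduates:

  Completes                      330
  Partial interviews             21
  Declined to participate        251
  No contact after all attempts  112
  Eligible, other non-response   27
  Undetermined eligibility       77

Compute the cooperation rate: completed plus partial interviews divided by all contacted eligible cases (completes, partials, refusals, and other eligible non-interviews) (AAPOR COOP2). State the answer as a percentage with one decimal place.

Numerator = 330 + 21 = 351
Denominator = 330 + 21 + 251 + 27 = 629
COOP2 = 351 / 629 = 0.5580

55.8%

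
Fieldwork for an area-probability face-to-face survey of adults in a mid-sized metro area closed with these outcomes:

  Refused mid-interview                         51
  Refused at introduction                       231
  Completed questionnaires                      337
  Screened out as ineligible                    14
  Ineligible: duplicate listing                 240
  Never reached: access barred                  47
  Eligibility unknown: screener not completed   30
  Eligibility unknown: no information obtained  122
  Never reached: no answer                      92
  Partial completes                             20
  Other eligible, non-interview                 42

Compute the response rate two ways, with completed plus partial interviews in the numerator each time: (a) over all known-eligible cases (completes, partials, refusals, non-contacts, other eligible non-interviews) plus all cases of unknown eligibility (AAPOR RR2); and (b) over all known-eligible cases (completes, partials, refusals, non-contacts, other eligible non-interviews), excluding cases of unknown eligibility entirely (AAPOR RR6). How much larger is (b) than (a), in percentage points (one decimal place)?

Refusal or break-off = 231 + 51 = 282
No contact after all attempts = 92 + 47 = 139
Undetermined eligibility = 30 + 122 = 152
Screened out, ineligible = 14 + 240 = 254
Num → 337 + 20 = 357
Base → 337 + 20 + 282 + 139 + 42 + 152 = 972
RR2 = 357 / 972 = 0.3673
Base → 337 + 20 + 282 + 139 + 42 = 820
RR6 = 357 / 820 = 0.4354
Difference = 43.54 − 36.73 = 6.81 percentage points

6.8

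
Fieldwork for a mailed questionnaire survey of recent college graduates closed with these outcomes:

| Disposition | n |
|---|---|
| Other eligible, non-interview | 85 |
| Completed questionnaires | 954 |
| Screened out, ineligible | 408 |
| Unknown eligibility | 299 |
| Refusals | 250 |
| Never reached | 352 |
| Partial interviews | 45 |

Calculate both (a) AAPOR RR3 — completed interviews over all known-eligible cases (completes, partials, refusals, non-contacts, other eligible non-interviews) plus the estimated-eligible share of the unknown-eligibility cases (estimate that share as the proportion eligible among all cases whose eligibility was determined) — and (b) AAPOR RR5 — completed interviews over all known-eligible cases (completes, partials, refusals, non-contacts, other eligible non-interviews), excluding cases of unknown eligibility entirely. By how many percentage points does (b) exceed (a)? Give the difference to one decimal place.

7.1

Top → 954
Eligible (known) → 954 + 45 + 250 + 352 + 85 = 1686
e = 1686 / (1686 + 408) = 1686 / 2094 = 0.8052
e × U → 0.8052 × 299 = 240.75
Denom → 1686 + 240.75 = 1926.75
RR3 = 954 / 1926.75 = 0.4951
Denom → 954 + 45 + 250 + 352 + 85 = 1686
RR5 = 954 / 1686 = 0.5658
Difference = 56.58 − 49.51 = 7.07 percentage points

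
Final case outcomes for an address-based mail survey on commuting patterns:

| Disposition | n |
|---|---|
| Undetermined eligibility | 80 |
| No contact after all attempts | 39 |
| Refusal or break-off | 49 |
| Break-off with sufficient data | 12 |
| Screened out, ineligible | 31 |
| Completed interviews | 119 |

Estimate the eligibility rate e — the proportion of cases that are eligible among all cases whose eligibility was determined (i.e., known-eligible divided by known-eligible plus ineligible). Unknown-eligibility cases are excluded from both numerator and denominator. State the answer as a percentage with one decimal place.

87.6%

Determined eligible = 119 + 12 + 49 + 39 = 219
e = 219 / (219 + 31) = 219 / 250 = 0.8760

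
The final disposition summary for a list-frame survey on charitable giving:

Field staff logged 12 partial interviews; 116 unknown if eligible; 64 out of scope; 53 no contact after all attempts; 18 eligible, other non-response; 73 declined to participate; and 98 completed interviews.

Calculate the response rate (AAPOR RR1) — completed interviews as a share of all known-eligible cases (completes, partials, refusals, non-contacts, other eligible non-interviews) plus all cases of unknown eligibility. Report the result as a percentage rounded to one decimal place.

Numerator = 98
Base = 98 + 12 + 73 + 53 + 18 + 116 = 370
RR1 = 98 / 370 = 0.2649

26.5%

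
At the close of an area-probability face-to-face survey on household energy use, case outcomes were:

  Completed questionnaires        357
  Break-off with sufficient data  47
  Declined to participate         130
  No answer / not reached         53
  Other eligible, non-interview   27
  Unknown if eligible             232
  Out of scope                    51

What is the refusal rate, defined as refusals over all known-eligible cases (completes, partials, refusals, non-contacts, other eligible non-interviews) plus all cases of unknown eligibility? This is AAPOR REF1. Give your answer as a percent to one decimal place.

Numerator = 130
Denom = 357 + 47 + 130 + 53 + 27 + 232 = 846
REF1 = 130 / 846 = 0.1537

15.4%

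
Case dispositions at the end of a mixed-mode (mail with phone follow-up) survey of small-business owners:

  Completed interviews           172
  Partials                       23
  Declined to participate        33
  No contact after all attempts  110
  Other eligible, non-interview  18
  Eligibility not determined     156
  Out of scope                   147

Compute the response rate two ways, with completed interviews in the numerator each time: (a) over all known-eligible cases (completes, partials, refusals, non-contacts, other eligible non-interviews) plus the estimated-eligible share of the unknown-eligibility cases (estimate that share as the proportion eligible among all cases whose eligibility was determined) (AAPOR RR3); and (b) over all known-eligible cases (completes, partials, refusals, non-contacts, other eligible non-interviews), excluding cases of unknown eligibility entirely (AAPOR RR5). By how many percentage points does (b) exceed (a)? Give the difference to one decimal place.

Num: 172
Eligible (known): 172 + 23 + 33 + 110 + 18 = 356
e = 356 / (356 + 147) = 356 / 503 = 0.7078
Eligible share of unknowns: 0.7078 × 156 = 110.42
Base: 356 + 110.42 = 466.42
RR3 = 172 / 466.42 = 0.3688
Base: 172 + 23 + 33 + 110 + 18 = 356
RR5 = 172 / 356 = 0.4831
Difference = 48.31 − 36.88 = 11.43 percentage points

11.4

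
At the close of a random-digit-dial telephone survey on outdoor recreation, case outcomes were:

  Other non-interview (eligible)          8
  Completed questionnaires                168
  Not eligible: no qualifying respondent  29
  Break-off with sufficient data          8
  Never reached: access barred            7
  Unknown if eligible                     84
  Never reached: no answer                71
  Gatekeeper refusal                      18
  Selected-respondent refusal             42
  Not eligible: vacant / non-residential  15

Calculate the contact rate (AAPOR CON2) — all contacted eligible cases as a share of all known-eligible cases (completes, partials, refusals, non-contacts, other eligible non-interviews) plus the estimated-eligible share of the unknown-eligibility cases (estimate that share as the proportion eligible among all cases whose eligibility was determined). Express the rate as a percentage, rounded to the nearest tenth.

Refusal or break-off = 18 + 42 = 60
Non-contacts = 71 + 7 = 78
Out of scope = 29 + 15 = 44
Top: 168 + 8 + 60 + 8 = 244
Known eligible: 168 + 8 + 60 + 78 + 8 = 322
e = 322 / (322 + 44) = 322 / 366 = 0.8798
e × U: 0.8798 × 84 = 73.90
Base: 322 + 73.90 = 395.90
CON2 = 244 / 395.90 = 0.6163

61.6%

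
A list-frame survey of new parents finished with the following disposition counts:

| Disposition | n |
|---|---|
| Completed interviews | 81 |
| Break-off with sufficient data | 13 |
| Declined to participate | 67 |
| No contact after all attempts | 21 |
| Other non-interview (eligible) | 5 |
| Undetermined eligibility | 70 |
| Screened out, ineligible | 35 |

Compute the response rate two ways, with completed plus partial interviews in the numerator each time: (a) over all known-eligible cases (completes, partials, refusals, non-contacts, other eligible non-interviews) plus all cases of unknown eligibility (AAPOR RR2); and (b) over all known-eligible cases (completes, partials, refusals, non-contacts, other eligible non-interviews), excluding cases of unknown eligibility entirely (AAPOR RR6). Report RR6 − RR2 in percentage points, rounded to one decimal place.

Top → 81 + 13 = 94
Base → 81 + 13 + 67 + 21 + 5 + 70 = 257
RR2 = 94 / 257 = 0.3658
Base → 81 + 13 + 67 + 21 + 5 = 187
RR6 = 94 / 187 = 0.5027
Difference = 50.27 − 36.58 = 13.69 percentage points

13.7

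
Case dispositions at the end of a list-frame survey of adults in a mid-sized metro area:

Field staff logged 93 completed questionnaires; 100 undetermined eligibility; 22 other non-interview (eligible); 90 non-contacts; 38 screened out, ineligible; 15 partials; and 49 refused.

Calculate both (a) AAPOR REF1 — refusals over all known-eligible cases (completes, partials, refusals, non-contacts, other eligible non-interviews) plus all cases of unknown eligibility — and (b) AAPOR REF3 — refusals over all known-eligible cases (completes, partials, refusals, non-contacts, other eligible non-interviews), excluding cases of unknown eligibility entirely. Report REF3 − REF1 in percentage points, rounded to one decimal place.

4.9

Num = 49
Denom = 93 + 15 + 49 + 90 + 22 + 100 = 369
REF1 = 49 / 369 = 0.1328
Denom = 93 + 15 + 49 + 90 + 22 = 269
REF3 = 49 / 269 = 0.1822
Difference = 18.22 − 13.28 = 4.94 percentage points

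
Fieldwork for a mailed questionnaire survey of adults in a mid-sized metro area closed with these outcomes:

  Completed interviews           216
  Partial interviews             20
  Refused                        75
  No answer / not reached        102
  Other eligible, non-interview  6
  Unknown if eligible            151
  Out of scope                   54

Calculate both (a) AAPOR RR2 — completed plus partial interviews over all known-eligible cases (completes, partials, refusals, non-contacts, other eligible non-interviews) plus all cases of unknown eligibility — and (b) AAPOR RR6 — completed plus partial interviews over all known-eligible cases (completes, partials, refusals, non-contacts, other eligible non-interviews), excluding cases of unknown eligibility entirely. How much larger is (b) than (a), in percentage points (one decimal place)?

14.9

Num → 216 + 20 = 236
Base → 216 + 20 + 75 + 102 + 6 + 151 = 570
RR2 = 236 / 570 = 0.4140
Base → 216 + 20 + 75 + 102 + 6 = 419
RR6 = 236 / 419 = 0.5632
Difference = 56.32 − 41.40 = 14.92 percentage points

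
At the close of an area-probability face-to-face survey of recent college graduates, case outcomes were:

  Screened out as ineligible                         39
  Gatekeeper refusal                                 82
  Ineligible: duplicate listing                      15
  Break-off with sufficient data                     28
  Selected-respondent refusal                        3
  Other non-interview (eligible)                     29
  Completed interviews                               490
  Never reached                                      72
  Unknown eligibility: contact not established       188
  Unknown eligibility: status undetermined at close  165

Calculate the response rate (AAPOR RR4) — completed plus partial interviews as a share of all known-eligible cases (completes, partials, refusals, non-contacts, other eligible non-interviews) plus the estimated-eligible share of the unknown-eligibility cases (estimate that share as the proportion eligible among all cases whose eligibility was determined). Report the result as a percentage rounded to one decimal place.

Refused = 82 + 3 = 85
Undetermined eligibility = 188 + 165 = 353
Out of scope = 39 + 15 = 54
Numerator = 490 + 28 = 518
Determined eligible = 490 + 28 + 85 + 72 + 29 = 704
e = 704 / (704 + 54) = 704 / 758 = 0.9288
Estimated eligible among unknowns = 0.9288 × 353 = 327.87
Denominator = 704 + 327.87 = 1031.87
RR4 = 518 / 1031.87 = 0.5020

50.2%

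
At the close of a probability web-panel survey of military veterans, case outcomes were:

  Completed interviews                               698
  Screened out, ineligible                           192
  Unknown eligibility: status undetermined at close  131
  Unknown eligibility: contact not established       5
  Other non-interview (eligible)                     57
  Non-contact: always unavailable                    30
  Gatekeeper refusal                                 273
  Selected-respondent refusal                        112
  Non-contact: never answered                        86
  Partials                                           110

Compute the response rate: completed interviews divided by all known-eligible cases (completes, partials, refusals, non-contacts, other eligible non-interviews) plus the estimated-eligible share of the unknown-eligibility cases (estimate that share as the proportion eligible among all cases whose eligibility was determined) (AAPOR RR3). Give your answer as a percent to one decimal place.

Declined to participate = 273 + 112 = 385
Non-contacts = 86 + 30 = 116
Unknown if eligible = 5 + 131 = 136
Numerator: 698
Determined eligible: 698 + 110 + 385 + 116 + 57 = 1366
e = 1366 / (1366 + 192) = 1366 / 1558 = 0.8768
Estimated eligible among unknowns: 0.8768 × 136 = 119.24
Base: 1366 + 119.24 = 1485.24
RR3 = 698 / 1485.24 = 0.4700

47.0%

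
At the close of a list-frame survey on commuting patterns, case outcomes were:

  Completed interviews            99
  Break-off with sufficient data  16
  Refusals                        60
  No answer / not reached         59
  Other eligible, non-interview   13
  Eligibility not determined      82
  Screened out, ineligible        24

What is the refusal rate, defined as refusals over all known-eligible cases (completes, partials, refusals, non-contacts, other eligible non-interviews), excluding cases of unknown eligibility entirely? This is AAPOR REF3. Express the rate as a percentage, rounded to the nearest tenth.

Numerator = 60
Denominator = 99 + 16 + 60 + 59 + 13 = 247
REF3 = 60 / 247 = 0.2429

24.3%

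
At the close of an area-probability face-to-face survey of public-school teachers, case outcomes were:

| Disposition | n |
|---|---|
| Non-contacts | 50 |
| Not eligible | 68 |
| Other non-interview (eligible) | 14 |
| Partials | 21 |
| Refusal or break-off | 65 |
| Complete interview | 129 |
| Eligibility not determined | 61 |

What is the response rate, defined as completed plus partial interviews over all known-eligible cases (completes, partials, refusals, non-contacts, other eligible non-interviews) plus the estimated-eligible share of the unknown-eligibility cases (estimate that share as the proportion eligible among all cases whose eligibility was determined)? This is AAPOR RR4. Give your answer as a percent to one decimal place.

Top: 129 + 21 = 150
Determined eligible: 129 + 21 + 65 + 50 + 14 = 279
e = 279 / (279 + 68) = 279 / 347 = 0.8040
e × U: 0.8040 × 61 = 49.04
Denom: 279 + 49.04 = 328.04
RR4 = 150 / 328.04 = 0.4573

45.7%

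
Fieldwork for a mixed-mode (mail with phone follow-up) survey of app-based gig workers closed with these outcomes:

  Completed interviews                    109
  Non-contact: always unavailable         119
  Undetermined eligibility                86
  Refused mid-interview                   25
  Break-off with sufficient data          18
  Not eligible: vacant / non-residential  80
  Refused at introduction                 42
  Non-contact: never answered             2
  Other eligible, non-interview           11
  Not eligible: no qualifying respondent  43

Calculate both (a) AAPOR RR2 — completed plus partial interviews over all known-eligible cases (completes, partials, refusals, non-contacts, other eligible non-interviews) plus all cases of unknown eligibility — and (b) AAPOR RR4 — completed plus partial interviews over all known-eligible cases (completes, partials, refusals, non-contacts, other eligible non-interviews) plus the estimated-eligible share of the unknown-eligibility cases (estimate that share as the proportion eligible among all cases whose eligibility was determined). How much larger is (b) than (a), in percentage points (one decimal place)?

1.9

Declined to participate = 42 + 25 = 67
Non-contacts = 2 + 119 = 121
Ineligible = 43 + 80 = 123
Top: 109 + 18 = 127
Denominator: 109 + 18 + 67 + 121 + 11 + 86 = 412
RR2 = 127 / 412 = 0.3083
Known eligible: 109 + 18 + 67 + 121 + 11 = 326
e = 326 / (326 + 123) = 326 / 449 = 0.7261
Estimated eligible among unknowns: 0.7261 × 86 = 62.44
Denominator: 326 + 62.44 = 388.44
RR4 = 127 / 388.44 = 0.3269
Difference = 32.69 − 30.83 = 1.86 percentage points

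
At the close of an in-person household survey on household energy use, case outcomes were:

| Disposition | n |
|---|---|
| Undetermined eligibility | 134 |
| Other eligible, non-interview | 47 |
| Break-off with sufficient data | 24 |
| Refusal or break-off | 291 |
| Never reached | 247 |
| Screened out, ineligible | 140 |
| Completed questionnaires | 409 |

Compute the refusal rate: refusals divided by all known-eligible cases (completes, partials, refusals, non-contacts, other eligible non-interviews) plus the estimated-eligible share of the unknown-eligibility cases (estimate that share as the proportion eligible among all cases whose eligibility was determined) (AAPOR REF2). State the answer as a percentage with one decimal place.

Num → 291
Eligible (known) → 409 + 24 + 291 + 247 + 47 = 1018
e = 1018 / (1018 + 140) = 1018 / 1158 = 0.8791
Estimated eligible among unknowns → 0.8791 × 134 = 117.80
Denom → 1018 + 117.80 = 1135.80
REF2 = 291 / 1135.80 = 0.2562

25.6%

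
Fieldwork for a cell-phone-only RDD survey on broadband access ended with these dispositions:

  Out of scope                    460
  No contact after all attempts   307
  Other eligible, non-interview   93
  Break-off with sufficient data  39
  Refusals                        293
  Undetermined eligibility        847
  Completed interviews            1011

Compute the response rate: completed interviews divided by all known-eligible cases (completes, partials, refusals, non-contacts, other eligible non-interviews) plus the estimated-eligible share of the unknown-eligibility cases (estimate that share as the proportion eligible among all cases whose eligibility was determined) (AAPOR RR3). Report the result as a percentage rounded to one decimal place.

Top = 1011
Known eligible = 1011 + 39 + 293 + 307 + 93 = 1743
e = 1743 / (1743 + 460) = 1743 / 2203 = 0.7912
Estimated eligible among unknowns = 0.7912 × 847 = 670.15
Denominator = 1743 + 670.15 = 2413.15
RR3 = 1011 / 2413.15 = 0.4190

41.9%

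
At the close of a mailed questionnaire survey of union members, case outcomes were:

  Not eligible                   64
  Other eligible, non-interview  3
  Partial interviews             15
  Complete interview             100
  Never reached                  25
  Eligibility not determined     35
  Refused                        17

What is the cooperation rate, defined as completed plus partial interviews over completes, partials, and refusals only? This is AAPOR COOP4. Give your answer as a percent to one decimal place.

Num = 100 + 15 = 115
Base = 100 + 15 + 17 = 132
COOP4 = 115 / 132 = 0.8712

87.1%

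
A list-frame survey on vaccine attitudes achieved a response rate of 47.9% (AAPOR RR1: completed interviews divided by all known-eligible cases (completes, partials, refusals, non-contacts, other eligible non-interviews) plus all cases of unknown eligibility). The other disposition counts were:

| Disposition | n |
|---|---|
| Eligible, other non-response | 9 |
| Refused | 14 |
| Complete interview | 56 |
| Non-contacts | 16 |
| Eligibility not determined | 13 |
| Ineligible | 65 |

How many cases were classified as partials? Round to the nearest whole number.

RR1 = 56 / D = 0.479
D = 56 / 0.479 = 116.9
Remaining denominator categories sum to 108
partials = 116.9 − 108 ≈ 9

9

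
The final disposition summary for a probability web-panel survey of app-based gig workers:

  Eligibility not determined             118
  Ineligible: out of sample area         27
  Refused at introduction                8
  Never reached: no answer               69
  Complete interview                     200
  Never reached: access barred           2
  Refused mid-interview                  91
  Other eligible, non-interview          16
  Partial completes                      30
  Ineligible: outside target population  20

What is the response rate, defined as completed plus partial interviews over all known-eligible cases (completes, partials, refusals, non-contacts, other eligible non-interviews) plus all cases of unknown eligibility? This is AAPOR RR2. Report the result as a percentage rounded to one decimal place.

43.1%

Refusal or break-off = 8 + 91 = 99
Never reached = 69 + 2 = 71
Ineligible = 20 + 27 = 47
Numerator → 200 + 30 = 230
Denom → 200 + 30 + 99 + 71 + 16 + 118 = 534
RR2 = 230 / 534 = 0.4307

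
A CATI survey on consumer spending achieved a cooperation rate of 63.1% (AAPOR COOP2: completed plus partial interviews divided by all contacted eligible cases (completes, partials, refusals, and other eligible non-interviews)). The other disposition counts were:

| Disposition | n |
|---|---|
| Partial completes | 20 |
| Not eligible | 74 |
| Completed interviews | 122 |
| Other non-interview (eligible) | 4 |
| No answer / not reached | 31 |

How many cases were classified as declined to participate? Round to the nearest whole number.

Num: 122 + 20 = 142
COOP2 = 142 / D = 0.631
D = 142 / 0.631 = 225.0
Rest of base = 146
declined to participate = 225.0 − 146 ≈ 79

79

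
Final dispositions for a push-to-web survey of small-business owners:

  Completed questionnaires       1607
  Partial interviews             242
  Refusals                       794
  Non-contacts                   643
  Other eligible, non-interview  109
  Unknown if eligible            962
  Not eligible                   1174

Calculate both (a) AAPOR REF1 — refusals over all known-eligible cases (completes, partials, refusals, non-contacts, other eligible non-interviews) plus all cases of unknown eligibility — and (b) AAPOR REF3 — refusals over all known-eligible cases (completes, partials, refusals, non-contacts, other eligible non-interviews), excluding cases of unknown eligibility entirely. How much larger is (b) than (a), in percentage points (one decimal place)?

Num: 794
Denominator: 1607 + 242 + 794 + 643 + 109 + 962 = 4357
REF1 = 794 / 4357 = 0.1822
Denominator: 1607 + 242 + 794 + 643 + 109 = 3395
REF3 = 794 / 3395 = 0.2339
Difference = 23.39 − 18.22 = 5.17 percentage points

5.2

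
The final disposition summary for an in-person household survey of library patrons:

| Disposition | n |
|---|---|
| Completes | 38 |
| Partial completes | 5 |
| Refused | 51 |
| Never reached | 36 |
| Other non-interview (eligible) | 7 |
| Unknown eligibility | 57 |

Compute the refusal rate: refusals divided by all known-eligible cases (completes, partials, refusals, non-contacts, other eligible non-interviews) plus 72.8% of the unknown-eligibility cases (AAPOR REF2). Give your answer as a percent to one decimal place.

28.6%

Numerator = 51
Determined eligible = 38 + 5 + 51 + 36 + 7 = 137
Eligible share of unknowns = 0.7280 × 57 = 41.50
Denom = 137 + 41.50 = 178.50
REF2 = 51 / 178.50 = 0.2857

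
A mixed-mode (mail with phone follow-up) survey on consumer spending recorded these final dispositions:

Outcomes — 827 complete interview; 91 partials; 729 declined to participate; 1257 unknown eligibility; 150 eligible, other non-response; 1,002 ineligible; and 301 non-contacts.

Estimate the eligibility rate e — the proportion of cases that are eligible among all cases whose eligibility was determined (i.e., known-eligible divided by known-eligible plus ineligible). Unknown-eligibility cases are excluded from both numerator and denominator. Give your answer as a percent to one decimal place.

67.7%

Determined eligible = 827 + 91 + 729 + 301 + 150 = 2098
e = 2098 / (2098 + 1002) = 2098 / 3100 = 0.6768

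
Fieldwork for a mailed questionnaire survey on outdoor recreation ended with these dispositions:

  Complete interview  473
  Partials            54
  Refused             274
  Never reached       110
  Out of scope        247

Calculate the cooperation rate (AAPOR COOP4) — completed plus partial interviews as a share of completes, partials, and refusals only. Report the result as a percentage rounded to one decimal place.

65.8%

Numerator: 473 + 54 = 527
Base: 473 + 54 + 274 = 801
COOP4 = 527 / 801 = 0.6579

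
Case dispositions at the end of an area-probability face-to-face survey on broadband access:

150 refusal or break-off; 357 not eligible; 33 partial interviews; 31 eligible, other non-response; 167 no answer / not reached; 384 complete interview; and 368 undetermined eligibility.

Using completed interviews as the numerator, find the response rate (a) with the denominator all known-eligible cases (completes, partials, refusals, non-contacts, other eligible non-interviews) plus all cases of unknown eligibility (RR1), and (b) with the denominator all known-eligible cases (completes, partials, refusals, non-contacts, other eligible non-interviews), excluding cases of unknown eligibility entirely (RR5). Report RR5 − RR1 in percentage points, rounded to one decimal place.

16.3

Top → 384
Denominator → 384 + 33 + 150 + 167 + 31 + 368 = 1133
RR1 = 384 / 1133 = 0.3389
Denominator → 384 + 33 + 150 + 167 + 31 = 765
RR5 = 384 / 765 = 0.5020
Difference = 50.20 − 33.89 = 16.31 percentage points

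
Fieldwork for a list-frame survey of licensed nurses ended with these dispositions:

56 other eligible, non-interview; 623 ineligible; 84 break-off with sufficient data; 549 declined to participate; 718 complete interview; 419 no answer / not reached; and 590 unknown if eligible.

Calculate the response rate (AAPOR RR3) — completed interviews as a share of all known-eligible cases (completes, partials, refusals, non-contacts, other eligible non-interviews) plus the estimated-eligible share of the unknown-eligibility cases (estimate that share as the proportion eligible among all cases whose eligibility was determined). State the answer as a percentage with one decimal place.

31.7%

Numerator: 718
Known eligible: 718 + 84 + 549 + 419 + 56 = 1826
e = 1826 / (1826 + 623) = 1826 / 2449 = 0.7456
Estimated eligible among unknowns: 0.7456 × 590 = 439.90
Denominator: 1826 + 439.90 = 2265.90
RR3 = 718 / 2265.90 = 0.3169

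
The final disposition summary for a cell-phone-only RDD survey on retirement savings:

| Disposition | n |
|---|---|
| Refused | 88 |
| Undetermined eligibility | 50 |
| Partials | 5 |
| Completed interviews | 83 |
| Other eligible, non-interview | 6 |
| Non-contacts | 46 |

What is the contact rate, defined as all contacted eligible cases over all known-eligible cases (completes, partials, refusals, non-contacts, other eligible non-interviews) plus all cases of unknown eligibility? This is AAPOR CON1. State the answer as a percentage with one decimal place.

65.5%

Num → 83 + 5 + 88 + 6 = 182
Base → 83 + 5 + 88 + 46 + 6 + 50 = 278
CON1 = 182 / 278 = 0.6547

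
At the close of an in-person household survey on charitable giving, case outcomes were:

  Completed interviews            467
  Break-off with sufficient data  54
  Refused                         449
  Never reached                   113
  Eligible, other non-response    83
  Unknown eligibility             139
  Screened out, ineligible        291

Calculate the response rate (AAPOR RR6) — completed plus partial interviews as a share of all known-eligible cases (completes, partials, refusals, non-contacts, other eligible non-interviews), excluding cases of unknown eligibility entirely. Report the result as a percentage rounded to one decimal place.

Top → 467 + 54 = 521
Denom → 467 + 54 + 449 + 113 + 83 = 1166
RR6 = 521 / 1166 = 0.4468

44.7%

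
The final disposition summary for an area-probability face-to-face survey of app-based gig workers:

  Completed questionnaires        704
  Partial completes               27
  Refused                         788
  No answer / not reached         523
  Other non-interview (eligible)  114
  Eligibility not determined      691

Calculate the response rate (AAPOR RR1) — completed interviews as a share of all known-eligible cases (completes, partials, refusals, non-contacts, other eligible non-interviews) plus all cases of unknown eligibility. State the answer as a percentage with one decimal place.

24.7%

Numerator → 704
Denom → 704 + 27 + 788 + 523 + 114 + 691 = 2847
RR1 = 704 / 2847 = 0.2473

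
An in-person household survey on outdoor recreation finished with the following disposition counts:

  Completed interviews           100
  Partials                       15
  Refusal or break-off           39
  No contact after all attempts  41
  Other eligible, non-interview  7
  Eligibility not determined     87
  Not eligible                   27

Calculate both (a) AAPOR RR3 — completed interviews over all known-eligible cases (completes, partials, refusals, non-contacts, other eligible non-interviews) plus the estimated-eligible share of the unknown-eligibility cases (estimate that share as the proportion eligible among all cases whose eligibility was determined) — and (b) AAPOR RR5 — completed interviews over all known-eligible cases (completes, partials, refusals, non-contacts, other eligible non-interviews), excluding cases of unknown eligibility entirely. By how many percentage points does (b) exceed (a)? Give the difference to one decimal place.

13.6

Num → 100
Eligible (known) → 100 + 15 + 39 + 41 + 7 = 202
e = 202 / (202 + 27) = 202 / 229 = 0.8821
Estimated eligible among unknowns → 0.8821 × 87 = 76.74
Base → 202 + 76.74 = 278.74
RR3 = 100 / 278.74 = 0.3588
Base → 100 + 15 + 39 + 41 + 7 = 202
RR5 = 100 / 202 = 0.4950
Difference = 49.50 − 35.88 = 13.62 percentage points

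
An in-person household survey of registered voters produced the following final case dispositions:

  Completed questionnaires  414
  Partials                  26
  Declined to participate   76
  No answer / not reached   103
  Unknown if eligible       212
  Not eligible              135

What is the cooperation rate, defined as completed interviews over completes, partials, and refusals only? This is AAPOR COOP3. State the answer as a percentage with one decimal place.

Num → 414
Base → 414 + 26 + 76 = 516
COOP3 = 414 / 516 = 0.8023

80.2%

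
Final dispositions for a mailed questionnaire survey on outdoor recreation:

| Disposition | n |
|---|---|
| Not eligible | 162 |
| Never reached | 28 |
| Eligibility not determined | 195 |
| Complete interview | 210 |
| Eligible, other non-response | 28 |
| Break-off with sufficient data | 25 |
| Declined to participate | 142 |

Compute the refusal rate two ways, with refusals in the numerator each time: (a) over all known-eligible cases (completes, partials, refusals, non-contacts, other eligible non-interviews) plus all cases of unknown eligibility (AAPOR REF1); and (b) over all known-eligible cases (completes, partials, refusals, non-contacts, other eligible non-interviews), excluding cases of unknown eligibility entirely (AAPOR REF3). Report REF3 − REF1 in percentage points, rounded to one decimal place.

Numerator → 142
Denom → 210 + 25 + 142 + 28 + 28 + 195 = 628
REF1 = 142 / 628 = 0.2261
Denom → 210 + 25 + 142 + 28 + 28 = 433
REF3 = 142 / 433 = 0.3279
Difference = 32.79 − 22.61 = 10.18 percentage points

10.2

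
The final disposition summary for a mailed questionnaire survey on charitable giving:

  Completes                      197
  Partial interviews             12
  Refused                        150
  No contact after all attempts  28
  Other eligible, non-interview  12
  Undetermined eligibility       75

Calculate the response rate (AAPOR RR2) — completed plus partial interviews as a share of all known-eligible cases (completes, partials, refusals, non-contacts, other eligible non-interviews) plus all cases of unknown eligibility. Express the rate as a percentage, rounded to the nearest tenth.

44.1%

Top: 197 + 12 = 209
Denom: 197 + 12 + 150 + 28 + 12 + 75 = 474
RR2 = 209 / 474 = 0.4409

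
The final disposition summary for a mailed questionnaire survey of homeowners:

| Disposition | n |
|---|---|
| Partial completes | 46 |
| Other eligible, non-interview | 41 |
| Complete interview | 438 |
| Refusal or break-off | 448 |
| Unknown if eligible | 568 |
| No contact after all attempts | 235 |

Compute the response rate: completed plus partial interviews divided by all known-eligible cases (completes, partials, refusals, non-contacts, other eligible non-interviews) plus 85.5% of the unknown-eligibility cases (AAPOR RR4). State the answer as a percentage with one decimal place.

Num → 438 + 46 = 484
Determined eligible → 438 + 46 + 448 + 235 + 41 = 1208
e × U → 0.8550 × 568 = 485.64
Base → 1208 + 485.64 = 1693.64
RR4 = 484 / 1693.64 = 0.2858

28.6%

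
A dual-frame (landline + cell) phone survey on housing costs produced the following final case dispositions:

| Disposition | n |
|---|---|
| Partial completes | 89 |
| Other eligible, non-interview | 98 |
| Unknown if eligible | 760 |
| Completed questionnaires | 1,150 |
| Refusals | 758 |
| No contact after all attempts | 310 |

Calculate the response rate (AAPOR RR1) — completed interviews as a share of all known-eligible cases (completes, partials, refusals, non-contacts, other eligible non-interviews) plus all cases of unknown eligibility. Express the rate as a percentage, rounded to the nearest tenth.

36.3%

Numerator → 1150
Base → 1150 + 89 + 758 + 310 + 98 + 760 = 3165
RR1 = 1150 / 3165 = 0.3633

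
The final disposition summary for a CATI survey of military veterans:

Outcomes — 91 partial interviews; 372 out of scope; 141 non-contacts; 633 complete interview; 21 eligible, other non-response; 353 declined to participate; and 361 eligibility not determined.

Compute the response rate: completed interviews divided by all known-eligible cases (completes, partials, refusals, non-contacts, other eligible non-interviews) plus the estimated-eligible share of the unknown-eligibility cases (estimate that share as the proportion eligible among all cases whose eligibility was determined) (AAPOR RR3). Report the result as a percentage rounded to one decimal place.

41.7%

Numerator = 633
Known eligible = 633 + 91 + 353 + 141 + 21 = 1239
e = 1239 / (1239 + 372) = 1239 / 1611 = 0.7691
Eligible share of unknowns = 0.7691 × 361 = 277.65
Base = 1239 + 277.65 = 1516.65
RR3 = 633 / 1516.65 = 0.4174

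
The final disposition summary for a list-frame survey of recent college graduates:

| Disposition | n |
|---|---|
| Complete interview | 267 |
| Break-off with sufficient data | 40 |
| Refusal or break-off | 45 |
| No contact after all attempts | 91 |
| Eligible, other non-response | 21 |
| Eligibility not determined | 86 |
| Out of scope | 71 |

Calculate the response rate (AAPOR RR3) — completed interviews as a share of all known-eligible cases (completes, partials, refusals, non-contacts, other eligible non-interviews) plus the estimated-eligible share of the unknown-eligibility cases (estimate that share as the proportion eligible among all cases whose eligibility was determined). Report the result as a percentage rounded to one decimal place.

Numerator → 267
Known eligible → 267 + 40 + 45 + 91 + 21 = 464
e = 464 / (464 + 71) = 464 / 535 = 0.8673
e × U → 0.8673 × 86 = 74.59
Denominator → 464 + 74.59 = 538.59
RR3 = 267 / 538.59 = 0.4957

49.6%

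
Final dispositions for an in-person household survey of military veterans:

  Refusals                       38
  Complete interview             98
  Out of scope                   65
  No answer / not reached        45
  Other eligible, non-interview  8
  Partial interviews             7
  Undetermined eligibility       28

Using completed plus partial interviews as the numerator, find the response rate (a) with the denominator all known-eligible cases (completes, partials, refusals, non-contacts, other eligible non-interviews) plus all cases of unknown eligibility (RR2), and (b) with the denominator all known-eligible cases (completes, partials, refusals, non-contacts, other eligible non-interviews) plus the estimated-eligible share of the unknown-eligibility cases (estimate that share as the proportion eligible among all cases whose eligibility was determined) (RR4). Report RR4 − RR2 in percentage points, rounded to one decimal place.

Numerator → 98 + 7 = 105
Denom → 98 + 7 + 38 + 45 + 8 + 28 = 224
RR2 = 105 / 224 = 0.4688
Known eligible → 98 + 7 + 38 + 45 + 8 = 196
e = 196 / (196 + 65) = 196 / 261 = 0.7510
Estimated eligible among unknowns → 0.7510 × 28 = 21.03
Denom → 196 + 21.03 = 217.03
RR4 = 105 / 217.03 = 0.4838
Difference = 48.38 − 46.88 = 1.50 percentage points

1.5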